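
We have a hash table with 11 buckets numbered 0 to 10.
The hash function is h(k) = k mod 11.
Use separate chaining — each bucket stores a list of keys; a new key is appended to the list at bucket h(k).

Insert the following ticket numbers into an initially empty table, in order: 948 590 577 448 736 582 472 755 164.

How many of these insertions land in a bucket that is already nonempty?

Insert 948: h=2, bucket 2 empty → new chain.
Insert 590: h=7, bucket 7 empty → new chain.
Insert 577: h=5, bucket 5 empty → new chain.
Insert 448: h=8, bucket 8 empty → new chain.
Insert 736: h=10, bucket 10 empty → new chain.
Insert 582: h=10, bucket 10 nonempty → append to chain.
Insert 472: h=10, bucket 10 nonempty → append to chain.
Insert 755: h=7, bucket 7 nonempty → append to chain.
Insert 164: h=10, bucket 10 nonempty → append to chain.
Final buckets:
0: _
1: _
2: 948
3: _
4: _
5: 577
6: _
7: 590 -> 755
8: 448
9: _
10: 736 -> 582 -> 472 -> 164

4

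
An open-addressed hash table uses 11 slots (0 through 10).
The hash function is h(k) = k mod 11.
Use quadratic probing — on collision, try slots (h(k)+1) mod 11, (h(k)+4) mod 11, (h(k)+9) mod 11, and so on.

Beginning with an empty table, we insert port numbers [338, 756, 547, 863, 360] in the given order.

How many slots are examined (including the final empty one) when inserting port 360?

Insert 338: h=8, slot 8 empty → index 8.
Insert 756: h=8, slot 8 occupied → index 9.
Insert 547: h=8, slots 8,9 occupied → index 1.
Insert 863: h=5, slot 5 empty → index 5.
Insert 360: h=8, slots 8,9,1 occupied → index 6.
Table: [∅, 547, ∅, ∅, ∅, 863, 360, ∅, 338, 756, ∅]

4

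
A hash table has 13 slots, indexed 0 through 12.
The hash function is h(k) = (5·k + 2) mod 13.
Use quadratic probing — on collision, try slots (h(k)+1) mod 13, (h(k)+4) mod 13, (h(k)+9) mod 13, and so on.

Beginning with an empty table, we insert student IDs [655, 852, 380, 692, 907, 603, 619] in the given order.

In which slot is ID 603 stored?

2

655: h=1 -> slot 1
852: h=11 -> slot 11
380: h=4 -> slot 4
692: h=4, probe 4,5 -> slot 5
907: h=0 -> slot 0
603: h=1, probe 1,2 -> slot 2
619: h=3 -> slot 3
Table: [907, 655, 603, 619, 380, 692, _, _, _, _, _, 852, _]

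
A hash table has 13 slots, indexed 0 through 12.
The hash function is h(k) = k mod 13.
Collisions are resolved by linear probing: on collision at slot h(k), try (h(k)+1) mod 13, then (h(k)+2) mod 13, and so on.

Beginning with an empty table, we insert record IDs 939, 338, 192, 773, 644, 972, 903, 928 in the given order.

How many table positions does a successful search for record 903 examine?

3

Insert 939: h=3, slot 3 empty => index 3.
Insert 338: h=0, slot 0 empty => index 0.
Insert 192: h=10, slot 10 empty => index 10.
Insert 773: h=6, slot 6 empty => index 6.
Insert 644: h=7, slot 7 empty => index 7.
Insert 972: h=10, slot 10 occupied => index 11.
Insert 903: h=6, slots 6,7 occupied => index 8.
Insert 928: h=5, slot 5 empty => index 5.
Table: [338, ., ., 939, ., 928, 773, 644, 903, ., 192, 972, .]
Lookup 903: h=6, probe 6,7,8 → found at 8.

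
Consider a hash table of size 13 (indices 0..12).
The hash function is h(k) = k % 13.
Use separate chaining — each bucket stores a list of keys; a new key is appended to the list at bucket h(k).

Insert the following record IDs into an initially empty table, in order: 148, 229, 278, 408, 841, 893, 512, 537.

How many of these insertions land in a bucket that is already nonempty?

4

148 → bucket 5
229 → bucket 8
278 → bucket 5 (collision)
408 → bucket 5 (collision)
841 → bucket 9
893 → bucket 9 (collision)
512 → bucket 5 (collision)
537 → bucket 4
Final buckets:
0: .
1: .
2: .
3: .
4: 537
5: 148 -> 278 -> 408 -> 512
6: .
7: .
8: 229
9: 841 -> 893
10: .
11: .
12: .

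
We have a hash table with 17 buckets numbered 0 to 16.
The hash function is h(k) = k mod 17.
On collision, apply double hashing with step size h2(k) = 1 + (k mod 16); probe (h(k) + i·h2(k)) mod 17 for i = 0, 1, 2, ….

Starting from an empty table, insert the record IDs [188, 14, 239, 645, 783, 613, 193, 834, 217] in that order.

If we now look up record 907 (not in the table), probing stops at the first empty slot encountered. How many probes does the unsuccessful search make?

4

188: h=1 => slot 1
14: h=14 => slot 14
239: h=1, h2=16, probe 1,0 => slot 0
645: h=16 => slot 16
783: h=1, h2=16, probe 1,0,16,15 => slot 15
613: h=1, h2=6, probe 1,7 => slot 7
193: h=6 => slot 6
834: h=1, h2=3, probe 1,4 => slot 4
217: h=13 => slot 13
Table: [239, 188, _, _, 834, _, 193, 613, _, _, _, _, _, 217, 14, 783, 645]
Lookup 907: h=6, h2=12, probe 6,1,13,8 → slot 8 empty, not found.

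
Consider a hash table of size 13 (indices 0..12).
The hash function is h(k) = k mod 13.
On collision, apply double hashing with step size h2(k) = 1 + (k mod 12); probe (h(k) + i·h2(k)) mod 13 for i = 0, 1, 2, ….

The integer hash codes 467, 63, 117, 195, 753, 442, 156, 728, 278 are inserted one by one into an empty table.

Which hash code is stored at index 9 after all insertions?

467: h=12 => slot 12
63: h=11 => slot 11
117: h=0 => slot 0
195: h=0, h2=4, probe 0,4 => slot 4
753: h=12, h2=10, probe 12,9 => slot 9
442: h=0, h2=11, probe 0,11,9,7 => slot 7
156: h=0, h2=1, probe 0,1 => slot 1
728: h=0, h2=9, probe 0,9,5 => slot 5
278: h=5, h2=3, probe 5,8 => slot 8
Table: [117, 156, ∅, ∅, 195, 728, ∅, 442, 278, 753, ∅, 63, 467]

753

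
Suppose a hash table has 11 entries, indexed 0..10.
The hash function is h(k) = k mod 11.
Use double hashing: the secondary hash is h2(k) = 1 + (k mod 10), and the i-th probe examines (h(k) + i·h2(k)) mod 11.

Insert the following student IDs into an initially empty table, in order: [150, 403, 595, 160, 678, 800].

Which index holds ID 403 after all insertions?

0

150 hashes to 7; slot 7 is free -> place at 7.
403 hashes to 7, h2=4; 7 taken -> place at 0.
595 hashes to 1; slot 1 is free -> place at 1.
160 hashes to 6; slot 6 is free -> place at 6.
678 hashes to 7, h2=9; 7 taken -> place at 5.
800 hashes to 8; slot 8 is free -> place at 8.
Table: [403, 595, ., ., ., 678, 160, 150, 800, ., .]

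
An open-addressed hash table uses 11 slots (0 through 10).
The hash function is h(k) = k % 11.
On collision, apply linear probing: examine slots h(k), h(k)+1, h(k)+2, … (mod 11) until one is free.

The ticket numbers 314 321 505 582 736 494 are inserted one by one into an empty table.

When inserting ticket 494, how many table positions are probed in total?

Insert 314: h=6, slot 6 empty -> index 6.
Insert 321: h=2, slot 2 empty -> index 2.
Insert 505: h=10, slot 10 empty -> index 10.
Insert 582: h=10, slot 10 occupied -> index 0.
Insert 736: h=10, slots 10,0 occupied -> index 1.
Insert 494: h=10, slots 10,0,1,2 occupied -> index 3.
Table: [582, 736, 321, 494, ., ., 314, ., ., ., 505]

5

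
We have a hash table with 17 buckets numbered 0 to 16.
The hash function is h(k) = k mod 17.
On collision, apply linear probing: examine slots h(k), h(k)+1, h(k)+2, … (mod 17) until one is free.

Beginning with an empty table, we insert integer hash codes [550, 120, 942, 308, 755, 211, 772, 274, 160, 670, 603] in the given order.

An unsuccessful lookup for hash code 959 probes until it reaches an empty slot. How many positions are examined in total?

Insert 550: h=6, slot 6 empty => index 6.
Insert 120: h=1, slot 1 empty => index 1.
Insert 942: h=7, slot 7 empty => index 7.
Insert 308: h=2, slot 2 empty => index 2.
Insert 755: h=7, slot 7 occupied => index 8.
Insert 211: h=7, slots 7,8 occupied => index 9.
Insert 772: h=7, slots 7,8,9 occupied => index 10.
Insert 274: h=2, slot 2 occupied => index 3.
Insert 160: h=7, slots 7,8,9,10 occupied => index 11.
Insert 670: h=7, slots 7,8,9,10,11 occupied => index 12.
Insert 603: h=8, slots 8,9,10,11,12 occupied => index 13.
Table: [—, 120, 308, 274, —, —, 550, 942, 755, 211, 772, 160, 670, 603, —, —, —]
Lookup 959: h=7, probe 7,8,9,10,11,12,13,14 → slot 14 empty, not found.

8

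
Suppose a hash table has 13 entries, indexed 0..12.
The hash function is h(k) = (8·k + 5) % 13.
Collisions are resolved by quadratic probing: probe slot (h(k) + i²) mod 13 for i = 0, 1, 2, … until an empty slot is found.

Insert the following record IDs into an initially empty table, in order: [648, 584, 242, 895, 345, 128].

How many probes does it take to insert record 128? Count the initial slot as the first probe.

648 hashes to 2; slot 2 is free -> place at 2.
584 hashes to 10; slot 10 is free -> place at 10.
242 hashes to 4; slot 4 is free -> place at 4.
895 hashes to 2; 2 taken -> place at 3.
345 hashes to 9; slot 9 is free -> place at 9.
128 hashes to 2; 2,3 taken -> place at 6.
Table: [., ., 648, 895, 242, ., 128, ., ., 345, 584, ., .]

3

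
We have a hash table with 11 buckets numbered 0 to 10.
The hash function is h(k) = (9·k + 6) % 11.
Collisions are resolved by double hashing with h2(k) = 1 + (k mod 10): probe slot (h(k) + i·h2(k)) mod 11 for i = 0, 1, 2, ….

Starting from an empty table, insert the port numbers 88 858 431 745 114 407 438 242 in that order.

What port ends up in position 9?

114

88: h=6 => slot 6
858: h=6, h2=9, probe 6,4 => slot 4
431: h=2 => slot 2
745: h=1 => slot 1
114: h=9 => slot 9
407: h=6, h2=8, probe 6,3 => slot 3
438: h=10 => slot 10
242: h=6, h2=3, probe 6,9,1,4,7 => slot 7
Table: [—, 745, 431, 407, 858, —, 88, 242, —, 114, 438]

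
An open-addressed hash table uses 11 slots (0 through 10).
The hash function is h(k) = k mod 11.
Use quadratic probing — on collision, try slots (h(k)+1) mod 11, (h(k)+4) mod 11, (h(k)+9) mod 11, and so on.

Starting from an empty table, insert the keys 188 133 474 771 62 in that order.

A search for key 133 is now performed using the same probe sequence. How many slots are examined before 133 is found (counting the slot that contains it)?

2

Insert 188: h=1, slot 1 empty -> index 1.
Insert 133: h=1, slot 1 occupied -> index 2.
Insert 474: h=1, slots 1,2 occupied -> index 5.
Insert 771: h=1, slots 1,2,5 occupied -> index 10.
Insert 62: h=7, slot 7 empty -> index 7.
Table: [∅, 188, 133, ∅, ∅, 474, ∅, 62, ∅, ∅, 771]
Lookup 133: h=1, probe 1,2 → found at 2.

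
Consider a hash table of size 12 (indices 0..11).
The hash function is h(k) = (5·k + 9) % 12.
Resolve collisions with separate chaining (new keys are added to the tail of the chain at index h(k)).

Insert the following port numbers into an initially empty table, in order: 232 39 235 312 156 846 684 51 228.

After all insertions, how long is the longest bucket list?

4

Insert 232: h=5, bucket 5 empty → new chain.
Insert 39: h=0, bucket 0 empty → new chain.
Insert 235: h=8, bucket 8 empty → new chain.
Insert 312: h=9, bucket 9 empty → new chain.
Insert 156: h=9, bucket 9 nonempty → append to chain.
Insert 846: h=3, bucket 3 empty → new chain.
Insert 684: h=9, bucket 9 nonempty → append to chain.
Insert 51: h=0, bucket 0 nonempty → append to chain.
Insert 228: h=9, bucket 9 nonempty → append to chain.
Final buckets:
0: 39 -> 51
1: ∅
2: ∅
3: 846
4: ∅
5: 232
6: ∅
7: ∅
8: 235
9: 312 -> 156 -> 684 -> 228
10: ∅
11: ∅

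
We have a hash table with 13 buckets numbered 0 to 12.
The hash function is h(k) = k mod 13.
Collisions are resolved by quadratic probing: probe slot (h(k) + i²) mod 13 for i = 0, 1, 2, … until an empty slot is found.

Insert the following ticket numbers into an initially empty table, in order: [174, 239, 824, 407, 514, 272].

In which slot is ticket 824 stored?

Insert 174: h=5, slot 5 empty -> index 5.
Insert 239: h=5, slot 5 occupied -> index 6.
Insert 824: h=5, slots 5,6 occupied -> index 9.
Insert 407: h=4, slot 4 empty -> index 4.
Insert 514: h=7, slot 7 empty -> index 7.
Insert 272: h=12, slot 12 empty -> index 12.
Table: [∅, ∅, ∅, ∅, 407, 174, 239, 514, ∅, 824, ∅, ∅, 272]

9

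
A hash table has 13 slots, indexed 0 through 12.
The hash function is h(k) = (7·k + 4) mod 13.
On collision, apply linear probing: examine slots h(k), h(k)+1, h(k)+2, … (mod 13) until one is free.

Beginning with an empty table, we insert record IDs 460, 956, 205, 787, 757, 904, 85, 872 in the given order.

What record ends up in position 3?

904

460 hashes to 0; slot 0 is free => place at 0.
956 hashes to 1; slot 1 is free => place at 1.
205 hashes to 9; slot 9 is free => place at 9.
787 hashes to 1; 1 taken => place at 2.
757 hashes to 12; slot 12 is free => place at 12.
904 hashes to 1; 1,2 taken => place at 3.
85 hashes to 1; 1,2,3 taken => place at 4.
872 hashes to 11; slot 11 is free => place at 11.
Table: [460, 956, 787, 904, 85, ∅, ∅, ∅, ∅, 205, ∅, 872, 757]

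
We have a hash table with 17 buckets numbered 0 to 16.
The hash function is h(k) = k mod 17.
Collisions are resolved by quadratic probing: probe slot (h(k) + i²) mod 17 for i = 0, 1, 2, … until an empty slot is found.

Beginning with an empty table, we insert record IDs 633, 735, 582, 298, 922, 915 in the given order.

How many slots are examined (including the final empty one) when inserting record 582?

Insert 633: h=4, slot 4 empty -> index 4.
Insert 735: h=4, slot 4 occupied -> index 5.
Insert 582: h=4, slots 4,5 occupied -> index 8.
Insert 298: h=9, slot 9 empty -> index 9.
Insert 922: h=4, slots 4,5,8 occupied -> index 13.
Insert 915: h=14, slot 14 empty -> index 14.
Table: [-, -, -, -, 633, 735, -, -, 582, 298, -, -, -, 922, 915, -, -]

3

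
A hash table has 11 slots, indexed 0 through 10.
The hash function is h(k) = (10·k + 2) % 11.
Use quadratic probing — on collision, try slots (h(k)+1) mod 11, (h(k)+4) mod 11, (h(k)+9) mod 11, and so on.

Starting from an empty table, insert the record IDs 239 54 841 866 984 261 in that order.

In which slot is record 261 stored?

10

239: h=5 => slot 5
54: h=3 => slot 3
841: h=8 => slot 8
866: h=5, probe 5,6 => slot 6
984: h=8, probe 8,9 => slot 9
261: h=5, probe 5,6,9,3,10 => slot 10
Table: [—, —, —, 54, —, 239, 866, —, 841, 984, 261]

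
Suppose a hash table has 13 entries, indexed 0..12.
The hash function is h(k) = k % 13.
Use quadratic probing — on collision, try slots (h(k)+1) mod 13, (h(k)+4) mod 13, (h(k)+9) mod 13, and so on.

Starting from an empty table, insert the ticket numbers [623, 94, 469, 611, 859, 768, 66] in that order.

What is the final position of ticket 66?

623 hashes to 12; slot 12 is free -> place at 12.
94 hashes to 3; slot 3 is free -> place at 3.
469 hashes to 1; slot 1 is free -> place at 1.
611 hashes to 0; slot 0 is free -> place at 0.
859 hashes to 1; 1 taken -> place at 2.
768 hashes to 1; 1,2 taken -> place at 5.
66 hashes to 1; 1,2,5 taken -> place at 10.
Table: [611, 469, 859, 94, ., 768, ., ., ., ., 66, ., 623]

10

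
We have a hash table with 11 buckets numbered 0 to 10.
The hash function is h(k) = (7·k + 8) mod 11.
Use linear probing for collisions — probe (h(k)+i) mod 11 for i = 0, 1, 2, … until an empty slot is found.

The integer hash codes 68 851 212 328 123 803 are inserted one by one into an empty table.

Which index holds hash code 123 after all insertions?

68: h=0 => slot 0
851: h=3 => slot 3
212: h=7 => slot 7
328: h=5 => slot 5
123: h=0, probe 0,1 => slot 1
803: h=8 => slot 8
Table: [68, 123, _, 851, _, 328, _, 212, 803, _, _]

1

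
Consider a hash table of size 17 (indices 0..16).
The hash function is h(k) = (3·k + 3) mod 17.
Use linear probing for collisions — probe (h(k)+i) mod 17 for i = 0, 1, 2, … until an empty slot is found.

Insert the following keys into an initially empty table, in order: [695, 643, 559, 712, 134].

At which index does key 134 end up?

695: h=14 => slot 14
643: h=11 => slot 11
559: h=14, probe 14,15 => slot 15
712: h=14, probe 14,15,16 => slot 16
134: h=14, probe 14,15,16,0 => slot 0
Table: [134, —, —, —, —, —, —, —, —, —, —, 643, —, —, 695, 559, 712]

0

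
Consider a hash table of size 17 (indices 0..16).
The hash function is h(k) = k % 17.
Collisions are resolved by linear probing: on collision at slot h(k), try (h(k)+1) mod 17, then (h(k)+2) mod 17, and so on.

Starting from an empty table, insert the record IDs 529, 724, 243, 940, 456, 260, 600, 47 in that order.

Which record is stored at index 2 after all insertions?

529

529: h=2 => slot 2
724: h=10 => slot 10
243: h=5 => slot 5
940: h=5, probe 5,6 => slot 6
456: h=14 => slot 14
260: h=5, probe 5,6,7 => slot 7
600: h=5, probe 5,6,7,8 => slot 8
47: h=13 => slot 13
Table: [∅, ∅, 529, ∅, ∅, 243, 940, 260, 600, ∅, 724, ∅, ∅, 47, 456, ∅, ∅]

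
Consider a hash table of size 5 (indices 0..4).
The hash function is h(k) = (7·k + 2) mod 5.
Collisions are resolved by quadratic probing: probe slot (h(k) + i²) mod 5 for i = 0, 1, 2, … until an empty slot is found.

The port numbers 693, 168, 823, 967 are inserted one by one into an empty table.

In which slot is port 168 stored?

693 hashes to 3; slot 3 is free => place at 3.
168 hashes to 3; 3 taken => place at 4.
823 hashes to 3; 3,4 taken => place at 2.
967 hashes to 1; slot 1 is free => place at 1.
Table: [-, 967, 823, 693, 168]

4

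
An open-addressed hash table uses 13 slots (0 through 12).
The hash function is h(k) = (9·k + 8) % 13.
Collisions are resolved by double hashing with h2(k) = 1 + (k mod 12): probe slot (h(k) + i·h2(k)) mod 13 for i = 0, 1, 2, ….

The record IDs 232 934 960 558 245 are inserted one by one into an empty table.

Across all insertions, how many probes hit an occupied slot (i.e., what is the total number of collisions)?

232 hashes to 3; slot 3 is free -> place at 3.
934 hashes to 3, h2=11; 3 taken -> place at 1.
960 hashes to 3, h2=1; 3 taken -> place at 4.
558 hashes to 12; slot 12 is free -> place at 12.
245 hashes to 3, h2=6; 3 taken -> place at 9.
Table: [_, 934, _, 232, 960, _, _, _, _, 245, _, _, 558]

3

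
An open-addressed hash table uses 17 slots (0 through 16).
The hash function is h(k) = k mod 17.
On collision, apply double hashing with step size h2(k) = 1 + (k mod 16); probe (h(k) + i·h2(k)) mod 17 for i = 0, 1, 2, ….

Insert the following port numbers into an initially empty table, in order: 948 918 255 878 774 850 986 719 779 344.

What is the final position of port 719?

948 hashes to 13; slot 13 is free → place at 13.
918 hashes to 0; slot 0 is free → place at 0.
255 hashes to 0, h2=16; 0 taken → place at 16.
878 hashes to 11; slot 11 is free → place at 11.
774 hashes to 9; slot 9 is free → place at 9.
850 hashes to 0, h2=3; 0 taken → place at 3.
986 hashes to 0, h2=11; 0,11 taken → place at 5.
719 hashes to 5, h2=16; 5 taken → place at 4.
779 hashes to 14; slot 14 is free → place at 14.
344 hashes to 4, h2=9; 4,13,5,14 taken → place at 6.
Table: [918, -, -, 850, 719, 986, 344, -, -, 774, -, 878, -, 948, 779, -, 255]

4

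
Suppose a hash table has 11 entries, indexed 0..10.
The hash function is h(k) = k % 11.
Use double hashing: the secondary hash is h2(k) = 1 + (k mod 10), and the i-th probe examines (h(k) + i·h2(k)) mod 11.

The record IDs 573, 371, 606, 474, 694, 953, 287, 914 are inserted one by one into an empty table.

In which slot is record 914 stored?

Insert 573: h=1, slot 1 empty => index 1.
Insert 371: h=8, slot 8 empty => index 8.
Insert 606: h=1, h2=7, slots 1,8 occupied => index 4.
Insert 474: h=1, h2=5, slot 1 occupied => index 6.
Insert 694: h=1, h2=5, slots 1,6 occupied => index 0.
Insert 953: h=7, slot 7 empty => index 7.
Insert 287: h=1, h2=8, slot 1 occupied => index 9.
Insert 914: h=1, h2=5, slots 1,6,0 occupied => index 5.
Table: [694, 573, ., ., 606, 914, 474, 953, 371, 287, .]

5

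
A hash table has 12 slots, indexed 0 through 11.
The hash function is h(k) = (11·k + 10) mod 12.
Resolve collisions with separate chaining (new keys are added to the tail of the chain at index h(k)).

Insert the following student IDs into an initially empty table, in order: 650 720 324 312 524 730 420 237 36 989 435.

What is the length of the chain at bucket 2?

650 → bucket 8
720 → bucket 10
324 → bucket 10 (collision)
312 → bucket 10 (collision)
524 → bucket 2
730 → bucket 0
420 → bucket 10 (collision)
237 → bucket 1
36 → bucket 10 (collision)
989 → bucket 5
435 → bucket 7
Final buckets:
0: 730
1: 237
2: 524
3: -
4: -
5: 989
6: -
7: 435
8: 650
9: -
10: 720 -> 324 -> 312 -> 420 -> 36
11: -

1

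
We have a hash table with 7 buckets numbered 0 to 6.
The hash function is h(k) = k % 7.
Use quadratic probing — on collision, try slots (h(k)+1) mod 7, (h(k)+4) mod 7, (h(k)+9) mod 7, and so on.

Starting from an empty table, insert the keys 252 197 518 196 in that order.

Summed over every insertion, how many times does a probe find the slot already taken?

5

252 hashes to 0; slot 0 is free → place at 0.
197 hashes to 1; slot 1 is free → place at 1.
518 hashes to 0; 0,1 taken → place at 4.
196 hashes to 0; 0,1,4 taken → place at 2.
Table: [252, 197, 196, ., 518, ., .]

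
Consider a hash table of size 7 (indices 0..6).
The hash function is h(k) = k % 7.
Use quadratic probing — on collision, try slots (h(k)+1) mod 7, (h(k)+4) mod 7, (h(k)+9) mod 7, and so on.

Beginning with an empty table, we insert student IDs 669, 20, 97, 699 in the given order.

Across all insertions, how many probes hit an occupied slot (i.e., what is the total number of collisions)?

3

669: h=4 → slot 4
20: h=6 → slot 6
97: h=6, probe 6,0 → slot 0
699: h=6, probe 6,0,3 → slot 3
Table: [97, _, _, 699, 669, _, 20]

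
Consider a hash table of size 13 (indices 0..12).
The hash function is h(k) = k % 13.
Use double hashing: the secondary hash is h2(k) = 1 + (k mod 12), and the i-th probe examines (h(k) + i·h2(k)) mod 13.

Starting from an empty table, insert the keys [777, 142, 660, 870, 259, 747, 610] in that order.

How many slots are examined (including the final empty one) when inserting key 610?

Insert 777: h=10, slot 10 empty → index 10.
Insert 142: h=12, slot 12 empty → index 12.
Insert 660: h=10, h2=1, slot 10 occupied → index 11.
Insert 870: h=12, h2=7, slot 12 occupied → index 6.
Insert 259: h=12, h2=8, slot 12 occupied → index 7.
Insert 747: h=6, h2=4, slots 6,10 occupied → index 1.
Insert 610: h=12, h2=11, slots 12,10 occupied → index 8.
Table: [_, 747, _, _, _, _, 870, 259, 610, _, 777, 660, 142]

3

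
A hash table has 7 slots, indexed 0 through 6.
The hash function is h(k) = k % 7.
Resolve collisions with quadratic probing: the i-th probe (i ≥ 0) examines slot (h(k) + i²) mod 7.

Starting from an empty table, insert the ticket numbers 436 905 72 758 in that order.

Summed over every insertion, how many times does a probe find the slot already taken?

6

Insert 436: h=2, slot 2 empty -> index 2.
Insert 905: h=2, slot 2 occupied -> index 3.
Insert 72: h=2, slots 2,3 occupied -> index 6.
Insert 758: h=2, slots 2,3,6 occupied -> index 4.
Table: [_, _, 436, 905, 758, _, 72]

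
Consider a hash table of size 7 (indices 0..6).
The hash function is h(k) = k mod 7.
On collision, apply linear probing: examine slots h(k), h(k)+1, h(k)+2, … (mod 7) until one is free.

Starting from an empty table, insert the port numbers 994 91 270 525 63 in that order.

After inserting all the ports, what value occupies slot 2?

994: h=0 => slot 0
91: h=0, probe 0,1 => slot 1
270: h=4 => slot 4
525: h=0, probe 0,1,2 => slot 2
63: h=0, probe 0,1,2,3 => slot 3
Table: [994, 91, 525, 63, 270, ., .]

525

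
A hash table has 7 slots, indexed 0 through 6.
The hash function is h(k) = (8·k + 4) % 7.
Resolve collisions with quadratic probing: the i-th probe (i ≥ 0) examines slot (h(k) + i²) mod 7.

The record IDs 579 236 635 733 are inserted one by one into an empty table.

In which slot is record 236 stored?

3

Insert 579: h=2, slot 2 empty -> index 2.
Insert 236: h=2, slot 2 occupied -> index 3.
Insert 635: h=2, slots 2,3 occupied -> index 6.
Insert 733: h=2, slots 2,3,6 occupied -> index 4.
Table: [., ., 579, 236, 733, ., 635]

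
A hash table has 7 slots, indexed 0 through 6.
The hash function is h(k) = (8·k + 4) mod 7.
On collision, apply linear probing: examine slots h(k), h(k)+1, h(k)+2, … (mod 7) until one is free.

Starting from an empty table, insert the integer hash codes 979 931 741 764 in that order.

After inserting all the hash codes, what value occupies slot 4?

931

979: h=3 => slot 3
931: h=4 => slot 4
741: h=3, probe 3,4,5 => slot 5
764: h=5, probe 5,6 => slot 6
Table: [—, —, —, 979, 931, 741, 764]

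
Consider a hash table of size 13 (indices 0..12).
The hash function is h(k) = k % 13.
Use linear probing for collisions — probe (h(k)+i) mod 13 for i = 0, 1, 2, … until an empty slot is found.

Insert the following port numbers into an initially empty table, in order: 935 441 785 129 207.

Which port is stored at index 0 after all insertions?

441

935 hashes to 12; slot 12 is free → place at 12.
441 hashes to 12; 12 taken → place at 0.
785 hashes to 5; slot 5 is free → place at 5.
129 hashes to 12; 12,0 taken → place at 1.
207 hashes to 12; 12,0,1 taken → place at 2.
Table: [441, 129, 207, -, -, 785, -, -, -, -, -, -, 935]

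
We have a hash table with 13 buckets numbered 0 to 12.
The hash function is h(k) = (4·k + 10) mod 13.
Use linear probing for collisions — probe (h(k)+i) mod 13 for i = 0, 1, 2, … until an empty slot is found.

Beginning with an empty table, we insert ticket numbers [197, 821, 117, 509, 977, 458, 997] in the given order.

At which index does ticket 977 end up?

Insert 197: h=5, slot 5 empty => index 5.
Insert 821: h=5, slot 5 occupied => index 6.
Insert 117: h=10, slot 10 empty => index 10.
Insert 509: h=5, slots 5,6 occupied => index 7.
Insert 977: h=5, slots 5,6,7 occupied => index 8.
Insert 458: h=9, slot 9 empty => index 9.
Insert 997: h=7, slots 7,8,9,10 occupied => index 11.
Table: [—, —, —, —, —, 197, 821, 509, 977, 458, 117, 997, —]

8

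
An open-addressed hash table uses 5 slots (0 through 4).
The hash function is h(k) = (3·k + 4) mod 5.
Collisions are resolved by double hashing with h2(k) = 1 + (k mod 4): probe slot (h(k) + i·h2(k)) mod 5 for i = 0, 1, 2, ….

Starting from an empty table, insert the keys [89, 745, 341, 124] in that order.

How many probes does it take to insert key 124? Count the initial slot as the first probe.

89: h=1 → slot 1
745: h=4 → slot 4
341: h=2 → slot 2
124: h=1, h2=1, probe 1,2,3 → slot 3
Table: [., 89, 341, 124, 745]

3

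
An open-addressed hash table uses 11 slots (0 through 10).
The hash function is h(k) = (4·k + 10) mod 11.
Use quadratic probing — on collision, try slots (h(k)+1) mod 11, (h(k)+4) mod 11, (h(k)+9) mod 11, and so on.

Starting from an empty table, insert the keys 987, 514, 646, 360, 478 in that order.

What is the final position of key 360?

7

Insert 987: h=9, slot 9 empty → index 9.
Insert 514: h=9, slot 9 occupied → index 10.
Insert 646: h=9, slots 9,10 occupied → index 2.
Insert 360: h=9, slots 9,10,2 occupied → index 7.
Insert 478: h=8, slot 8 empty → index 8.
Table: [_, _, 646, _, _, _, _, 360, 478, 987, 514]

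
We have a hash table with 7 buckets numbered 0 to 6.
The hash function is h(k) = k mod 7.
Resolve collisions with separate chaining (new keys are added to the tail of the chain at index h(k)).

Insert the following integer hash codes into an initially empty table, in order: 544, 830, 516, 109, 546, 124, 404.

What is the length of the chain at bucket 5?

4

Insert 544: h=5, bucket 5 empty -> new chain.
Insert 830: h=4, bucket 4 empty -> new chain.
Insert 516: h=5, bucket 5 nonempty -> append to chain.
Insert 109: h=4, bucket 4 nonempty -> append to chain.
Insert 546: h=0, bucket 0 empty -> new chain.
Insert 124: h=5, bucket 5 nonempty -> append to chain.
Insert 404: h=5, bucket 5 nonempty -> append to chain.
Final buckets:
0: 546
1: ∅
2: ∅
3: ∅
4: 830 -> 109
5: 544 -> 516 -> 124 -> 404
6: ∅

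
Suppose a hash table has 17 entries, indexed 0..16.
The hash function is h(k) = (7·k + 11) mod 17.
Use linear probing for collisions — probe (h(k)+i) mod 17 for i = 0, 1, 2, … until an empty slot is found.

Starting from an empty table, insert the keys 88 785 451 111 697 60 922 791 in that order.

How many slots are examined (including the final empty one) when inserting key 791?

4

88: h=15 => slot 15
785: h=15, probe 15,16 => slot 16
451: h=6 => slot 6
111: h=6, probe 6,7 => slot 7
697: h=11 => slot 11
60: h=6, probe 6,7,8 => slot 8
922: h=5 => slot 5
791: h=6, probe 6,7,8,9 => slot 9
Table: [∅, ∅, ∅, ∅, ∅, 922, 451, 111, 60, 791, ∅, 697, ∅, ∅, ∅, 88, 785]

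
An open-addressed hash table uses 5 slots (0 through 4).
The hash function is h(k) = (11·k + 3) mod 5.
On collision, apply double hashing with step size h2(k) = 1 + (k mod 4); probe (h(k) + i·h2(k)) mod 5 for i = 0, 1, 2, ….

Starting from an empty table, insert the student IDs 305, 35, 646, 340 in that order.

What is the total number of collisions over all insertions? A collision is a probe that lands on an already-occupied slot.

305 hashes to 3; slot 3 is free → place at 3.
35 hashes to 3, h2=4; 3 taken → place at 2.
646 hashes to 4; slot 4 is free → place at 4.
340 hashes to 3, h2=1; 3,4 taken → place at 0.
Table: [340, ∅, 35, 305, 646]

3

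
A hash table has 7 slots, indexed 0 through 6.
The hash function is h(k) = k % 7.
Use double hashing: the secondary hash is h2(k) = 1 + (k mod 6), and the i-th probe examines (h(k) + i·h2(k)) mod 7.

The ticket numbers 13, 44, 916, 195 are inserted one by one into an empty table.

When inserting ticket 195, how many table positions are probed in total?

2

13 hashes to 6; slot 6 is free => place at 6.
44 hashes to 2; slot 2 is free => place at 2.
916 hashes to 6, h2=5; 6 taken => place at 4.
195 hashes to 6, h2=4; 6 taken => place at 3.
Table: [., ., 44, 195, 916, ., 13]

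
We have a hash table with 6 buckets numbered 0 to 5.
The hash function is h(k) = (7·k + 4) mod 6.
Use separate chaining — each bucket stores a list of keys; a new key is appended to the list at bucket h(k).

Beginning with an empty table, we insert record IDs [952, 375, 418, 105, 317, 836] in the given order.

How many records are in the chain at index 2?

2

952 → bucket 2
375 → bucket 1
418 → bucket 2 (collision)
105 → bucket 1 (collision)
317 → bucket 3
836 → bucket 0
Final buckets:
0: 836
1: 375 -> 105
2: 952 -> 418
3: 317
4: -
5: -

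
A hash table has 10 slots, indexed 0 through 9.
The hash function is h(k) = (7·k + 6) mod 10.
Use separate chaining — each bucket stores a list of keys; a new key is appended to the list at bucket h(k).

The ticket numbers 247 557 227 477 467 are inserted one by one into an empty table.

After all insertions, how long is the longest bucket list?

5

Insert 247: h=5, bucket 5 empty -> new chain.
Insert 557: h=5, bucket 5 nonempty -> append to chain.
Insert 227: h=5, bucket 5 nonempty -> append to chain.
Insert 477: h=5, bucket 5 nonempty -> append to chain.
Insert 467: h=5, bucket 5 nonempty -> append to chain.
Final buckets:
0: .
1: .
2: .
3: .
4: .
5: 247 -> 557 -> 227 -> 477 -> 467
6: .
7: .
8: .
9: .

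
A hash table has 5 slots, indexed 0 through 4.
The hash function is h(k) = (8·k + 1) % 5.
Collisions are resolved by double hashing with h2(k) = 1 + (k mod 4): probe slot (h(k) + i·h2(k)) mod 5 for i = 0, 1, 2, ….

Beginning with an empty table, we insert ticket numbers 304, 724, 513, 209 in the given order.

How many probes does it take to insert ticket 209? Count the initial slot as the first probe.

304 hashes to 3; slot 3 is free → place at 3.
724 hashes to 3, h2=1; 3 taken → place at 4.
513 hashes to 0; slot 0 is free → place at 0.
209 hashes to 3, h2=2; 3,0 taken → place at 2.
Table: [513, _, 209, 304, 724]

3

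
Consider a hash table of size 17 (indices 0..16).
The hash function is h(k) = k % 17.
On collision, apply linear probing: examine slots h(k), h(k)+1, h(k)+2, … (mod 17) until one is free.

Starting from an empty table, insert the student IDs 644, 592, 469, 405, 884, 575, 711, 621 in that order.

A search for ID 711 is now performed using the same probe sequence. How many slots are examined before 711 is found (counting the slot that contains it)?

6

Insert 644: h=15, slot 15 empty -> index 15.
Insert 592: h=14, slot 14 empty -> index 14.
Insert 469: h=10, slot 10 empty -> index 10.
Insert 405: h=14, slots 14,15 occupied -> index 16.
Insert 884: h=0, slot 0 empty -> index 0.
Insert 575: h=14, slots 14,15,16,0 occupied -> index 1.
Insert 711: h=14, slots 14,15,16,0,1 occupied -> index 2.
Insert 621: h=9, slot 9 empty -> index 9.
Table: [884, 575, 711, ∅, ∅, ∅, ∅, ∅, ∅, 621, 469, ∅, ∅, ∅, 592, 644, 405]
Lookup 711: h=14, probe 14,15,16,0,1,2 → found at 2.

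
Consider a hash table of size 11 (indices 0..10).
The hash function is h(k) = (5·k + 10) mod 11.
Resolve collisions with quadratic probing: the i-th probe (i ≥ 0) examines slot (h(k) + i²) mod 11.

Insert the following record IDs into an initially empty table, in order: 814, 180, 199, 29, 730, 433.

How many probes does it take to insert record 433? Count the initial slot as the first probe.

814: h=10 => slot 10
180: h=8 => slot 8
199: h=4 => slot 4
29: h=1 => slot 1
730: h=8, probe 8,9 => slot 9
433: h=8, probe 8,9,1,6 => slot 6
Table: [∅, 29, ∅, ∅, 199, ∅, 433, ∅, 180, 730, 814]

4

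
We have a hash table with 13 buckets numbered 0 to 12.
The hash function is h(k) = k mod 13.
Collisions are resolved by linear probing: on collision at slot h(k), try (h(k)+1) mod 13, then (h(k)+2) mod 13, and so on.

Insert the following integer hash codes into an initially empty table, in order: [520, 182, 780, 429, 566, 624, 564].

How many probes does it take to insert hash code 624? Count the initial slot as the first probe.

5

520: h=0 => slot 0
182: h=0, probe 0,1 => slot 1
780: h=0, probe 0,1,2 => slot 2
429: h=0, probe 0,1,2,3 => slot 3
566: h=7 => slot 7
624: h=0, probe 0,1,2,3,4 => slot 4
564: h=5 => slot 5
Table: [520, 182, 780, 429, 624, 564, ., 566, ., ., ., ., .]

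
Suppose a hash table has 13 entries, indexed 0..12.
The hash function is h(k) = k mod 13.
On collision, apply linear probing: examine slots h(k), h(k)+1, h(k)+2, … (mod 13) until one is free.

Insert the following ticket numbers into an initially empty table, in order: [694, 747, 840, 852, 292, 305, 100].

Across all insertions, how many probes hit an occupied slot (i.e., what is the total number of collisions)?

Insert 694: h=5, slot 5 empty → index 5.
Insert 747: h=6, slot 6 empty → index 6.
Insert 840: h=8, slot 8 empty → index 8.
Insert 852: h=7, slot 7 empty → index 7.
Insert 292: h=6, slots 6,7,8 occupied → index 9.
Insert 305: h=6, slots 6,7,8,9 occupied → index 10.
Insert 100: h=9, slots 9,10 occupied → index 11.
Table: [∅, ∅, ∅, ∅, ∅, 694, 747, 852, 840, 292, 305, 100, ∅]

9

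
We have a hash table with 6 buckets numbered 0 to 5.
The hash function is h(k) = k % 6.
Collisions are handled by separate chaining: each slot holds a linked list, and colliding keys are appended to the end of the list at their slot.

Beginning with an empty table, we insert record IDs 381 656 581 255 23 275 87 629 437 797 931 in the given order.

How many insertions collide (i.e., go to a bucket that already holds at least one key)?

Insert 381: h=3, bucket 3 empty -> new chain.
Insert 656: h=2, bucket 2 empty -> new chain.
Insert 581: h=5, bucket 5 empty -> new chain.
Insert 255: h=3, bucket 3 nonempty -> append to chain.
Insert 23: h=5, bucket 5 nonempty -> append to chain.
Insert 275: h=5, bucket 5 nonempty -> append to chain.
Insert 87: h=3, bucket 3 nonempty -> append to chain.
Insert 629: h=5, bucket 5 nonempty -> append to chain.
Insert 437: h=5, bucket 5 nonempty -> append to chain.
Insert 797: h=5, bucket 5 nonempty -> append to chain.
Insert 931: h=1, bucket 1 empty -> new chain.
Final buckets:
0: ∅
1: 931
2: 656
3: 381 -> 255 -> 87
4: ∅
5: 581 -> 23 -> 275 -> 629 -> 437 -> 797

7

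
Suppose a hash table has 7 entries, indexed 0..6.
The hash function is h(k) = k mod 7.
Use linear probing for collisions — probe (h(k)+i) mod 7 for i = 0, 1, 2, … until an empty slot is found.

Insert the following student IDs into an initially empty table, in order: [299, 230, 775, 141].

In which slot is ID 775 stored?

0

299 hashes to 5; slot 5 is free => place at 5.
230 hashes to 6; slot 6 is free => place at 6.
775 hashes to 5; 5,6 taken => place at 0.
141 hashes to 1; slot 1 is free => place at 1.
Table: [775, 141, _, _, _, 299, 230]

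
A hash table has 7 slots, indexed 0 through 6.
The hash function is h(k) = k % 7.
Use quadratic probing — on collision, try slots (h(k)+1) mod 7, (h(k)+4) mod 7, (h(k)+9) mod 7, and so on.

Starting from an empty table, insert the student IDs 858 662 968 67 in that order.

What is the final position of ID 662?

858: h=4 => slot 4
662: h=4, probe 4,5 => slot 5
968: h=2 => slot 2
67: h=4, probe 4,5,1 => slot 1
Table: [., 67, 968, ., 858, 662, .]

5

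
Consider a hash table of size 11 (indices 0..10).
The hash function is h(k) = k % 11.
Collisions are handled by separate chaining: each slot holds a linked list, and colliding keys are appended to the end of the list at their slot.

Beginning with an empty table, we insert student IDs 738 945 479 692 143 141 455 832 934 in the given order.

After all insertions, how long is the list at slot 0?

1

738 → bucket 1
945 → bucket 10
479 → bucket 6
692 → bucket 10 (collision)
143 → bucket 0
141 → bucket 9
455 → bucket 4
832 → bucket 7
934 → bucket 10 (collision)
Final buckets:
0: 143
1: 738
2: ∅
3: ∅
4: 455
5: ∅
6: 479
7: 832
8: ∅
9: 141
10: 945 -> 692 -> 934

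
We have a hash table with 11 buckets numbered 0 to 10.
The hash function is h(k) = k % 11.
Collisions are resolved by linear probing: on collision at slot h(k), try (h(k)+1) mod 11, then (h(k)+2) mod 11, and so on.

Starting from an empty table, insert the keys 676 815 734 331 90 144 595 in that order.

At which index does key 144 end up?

4

676: h=5 -> slot 5
815: h=1 -> slot 1
734: h=8 -> slot 8
331: h=1, probe 1,2 -> slot 2
90: h=2, probe 2,3 -> slot 3
144: h=1, probe 1,2,3,4 -> slot 4
595: h=1, probe 1,2,3,4,5,6 -> slot 6
Table: [∅, 815, 331, 90, 144, 676, 595, ∅, 734, ∅, ∅]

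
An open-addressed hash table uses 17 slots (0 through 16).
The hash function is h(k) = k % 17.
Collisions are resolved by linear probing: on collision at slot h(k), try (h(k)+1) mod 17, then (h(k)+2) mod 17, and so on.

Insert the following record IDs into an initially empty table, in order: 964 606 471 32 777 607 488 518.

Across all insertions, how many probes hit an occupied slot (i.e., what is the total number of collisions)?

12

964 hashes to 12; slot 12 is free => place at 12.
606 hashes to 11; slot 11 is free => place at 11.
471 hashes to 12; 12 taken => place at 13.
32 hashes to 15; slot 15 is free => place at 15.
777 hashes to 12; 12,13 taken => place at 14.
607 hashes to 12; 12,13,14,15 taken => place at 16.
488 hashes to 12; 12,13,14,15,16 taken => place at 0.
518 hashes to 8; slot 8 is free => place at 8.
Table: [488, _, _, _, _, _, _, _, 518, _, _, 606, 964, 471, 777, 32, 607]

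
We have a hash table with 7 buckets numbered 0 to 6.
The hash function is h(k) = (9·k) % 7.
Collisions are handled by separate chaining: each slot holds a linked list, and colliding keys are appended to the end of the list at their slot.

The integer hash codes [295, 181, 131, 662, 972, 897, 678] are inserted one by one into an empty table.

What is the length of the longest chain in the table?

Insert 295: h=2, bucket 2 empty -> new chain.
Insert 181: h=5, bucket 5 empty -> new chain.
Insert 131: h=3, bucket 3 empty -> new chain.
Insert 662: h=1, bucket 1 empty -> new chain.
Insert 972: h=5, bucket 5 nonempty -> append to chain.
Insert 897: h=2, bucket 2 nonempty -> append to chain.
Insert 678: h=5, bucket 5 nonempty -> append to chain.
Final buckets:
0: —
1: 662
2: 295 -> 897
3: 131
4: —
5: 181 -> 972 -> 678
6: —

3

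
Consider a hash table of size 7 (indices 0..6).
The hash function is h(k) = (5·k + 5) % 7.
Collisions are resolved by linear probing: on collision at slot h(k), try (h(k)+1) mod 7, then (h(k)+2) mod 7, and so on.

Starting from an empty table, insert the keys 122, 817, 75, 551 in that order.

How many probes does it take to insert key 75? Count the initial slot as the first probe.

Insert 122: h=6, slot 6 empty -> index 6.
Insert 817: h=2, slot 2 empty -> index 2.
Insert 75: h=2, slot 2 occupied -> index 3.
Insert 551: h=2, slots 2,3 occupied -> index 4.
Table: [., ., 817, 75, 551, ., 122]

2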